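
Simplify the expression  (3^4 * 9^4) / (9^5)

3^2

3^4 = 3^4; 9^4 = 3^8; 9^5 = 3^10
Combine exponents: 3^2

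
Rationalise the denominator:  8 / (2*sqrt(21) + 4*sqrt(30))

(-4*sqrt(21) + 8*sqrt(30))/99

Multiply numerator and denominator by -4*sqrt(30) + 2*sqrt(21).
Denominator becomes -396; numerator becomes -32*sqrt(30) + 16*sqrt(21).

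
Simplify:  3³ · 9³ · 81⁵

3^29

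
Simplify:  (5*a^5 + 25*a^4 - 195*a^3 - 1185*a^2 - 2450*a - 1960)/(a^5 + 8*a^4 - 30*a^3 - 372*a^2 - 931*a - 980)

(5*a + 10)/(a + 5)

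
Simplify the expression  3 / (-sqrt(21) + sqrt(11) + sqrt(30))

(-30*sqrt(21) + 3*sqrt(30) + 60*sqrt(11) + 9*sqrt(770))/460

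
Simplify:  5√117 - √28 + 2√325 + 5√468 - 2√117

5√117 = 15*√13; √28 = 2*√7; 2√325 = 10*√13; 5√468 = 30*√13; 2√117 = 6*√13

-2*√7 + 49*√13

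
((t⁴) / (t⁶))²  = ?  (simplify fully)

t^(-4)

Inside the bracket: (t^-2)
Raise to the power 2: (t^-4)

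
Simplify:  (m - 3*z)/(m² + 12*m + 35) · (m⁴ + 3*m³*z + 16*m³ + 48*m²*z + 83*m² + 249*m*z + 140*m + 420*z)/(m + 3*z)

Factor: m² + 12*m + 35 = (m + 7)·(m + 5);  m⁴ + 3*m³*z + 16*m³ + 48*m²*z + 83*m² + 249*m*z + 140*m + 420*z = (m + 3*z)·(m + 5)·(m + 4)·(m + 7)
Cancel the common factors (m + 3*z), (m + 5), (m + 7).

m² - 3*m*z + 4*m - 12*z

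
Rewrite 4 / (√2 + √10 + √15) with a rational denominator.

Group as (√2 + √15) + √10; multiply by (√2 + √15) - √10, then rationalise the remaining surd.

(-80*√3 - 12*√15 + 28*√10 + 92*√2)/71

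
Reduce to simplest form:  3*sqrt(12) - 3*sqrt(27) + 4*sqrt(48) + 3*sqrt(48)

25*sqrt(3)

3*sqrt(12) = 6*sqrt(3); 3*sqrt(27) = 9*sqrt(3); 4*sqrt(48) = 16*sqrt(3); 3*sqrt(48) = 12*sqrt(3)
Combine: (6 - 9 + 16 + 12)·sqrt(3) = 25*sqrt(3)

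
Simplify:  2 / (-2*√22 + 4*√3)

(-√22 - 2*√3)/10

Multiply numerator and denominator by 4*√3 + 2*√22.
Denominator becomes -40; numerator becomes 8*√3 + 4*√22.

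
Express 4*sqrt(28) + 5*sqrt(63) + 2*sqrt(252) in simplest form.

35*sqrt(7)

4*sqrt(28) = 8*sqrt(7); 5*sqrt(63) = 15*sqrt(7); 2*sqrt(252) = 12*sqrt(7)
Combine: (8 + 15 + 12)·sqrt(7) = 35*sqrt(7)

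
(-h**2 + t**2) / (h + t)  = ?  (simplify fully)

-h + t

Factor t**2 - h**2 and cancel (h + t).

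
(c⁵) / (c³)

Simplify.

c²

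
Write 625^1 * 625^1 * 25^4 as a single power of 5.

625^1 = 5^4; 625^1 = 5^4; 25^4 = 5^8
Combine exponents: 5^16

5^16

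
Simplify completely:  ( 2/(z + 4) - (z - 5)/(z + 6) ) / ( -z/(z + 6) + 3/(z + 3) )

(z^3 - 41*z - 96)/(z^3 + 4*z^2 - 18*z - 72)

Numerator: 2/(z + 4) - (z - 5)/(z + 6) = (-z^2 + 3*z + 32)/(z^2 + 10*z + 24)
Denominator: -z/(z + 6) + 3/(z + 3) = (-z^2 + 18)/(z^2 + 9*z + 18)
Divide: ((-z^2 + 3*z + 32)/(z^2 + 10*z + 24)) · ((z^2 + 9*z + 18)/(-z^2 + 18)) = (z^3 - 41*z - 96)/(z^3 + 4*z^2 - 18*z - 72)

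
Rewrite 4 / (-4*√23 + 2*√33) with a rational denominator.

(-4*√23 - 2*√33)/59

Multiply numerator and denominator by 2*√33 + 4*√23.
Denominator becomes -236; numerator becomes 8*√33 + 16*√23.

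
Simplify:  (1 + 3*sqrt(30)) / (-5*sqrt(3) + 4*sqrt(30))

(5*sqrt(3) + 4*sqrt(30) + 45*sqrt(10) + 360)/405

Multiply numerator and denominator by 5*sqrt(3) + 4*sqrt(30).
Denominator becomes 405; numerator becomes 5*sqrt(3) + 4*sqrt(30) + 45*sqrt(10) + 360.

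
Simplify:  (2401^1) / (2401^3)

7^(-8)

2401^1 = 7^4; 2401^3 = 7^12
Combine exponents: 7^(-8)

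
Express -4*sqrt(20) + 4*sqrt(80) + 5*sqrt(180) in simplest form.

4*sqrt(20) = 8*sqrt(5); 4*sqrt(80) = 16*sqrt(5); 5*sqrt(180) = 30*sqrt(5)
Combine: (-8 + 16 + 30)·sqrt(5) = 38*sqrt(5)

38*sqrt(5)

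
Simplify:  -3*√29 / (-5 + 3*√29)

(-261 - 15*√29)/236

Multiply numerator and denominator by -3*√29 - 5.
Denominator becomes -236; numerator becomes 15*√29 + 261.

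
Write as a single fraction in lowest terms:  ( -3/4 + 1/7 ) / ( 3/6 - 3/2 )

Numerator: -3/4 + 1/7 = -17/28
Denominator: 3/6 - 3/2 = -1
Divide: (-17/28) · (-1) = 17/28

17/28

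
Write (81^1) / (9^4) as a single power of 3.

81^1 = 3^4; 9^4 = 3^8
Combine exponents: 3^(-4)

3^(-4)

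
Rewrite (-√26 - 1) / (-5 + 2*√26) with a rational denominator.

(-57 - 7*√26)/79

Multiply numerator and denominator by -2*√26 - 5.
Denominator becomes -79; numerator becomes 7*√26 + 57.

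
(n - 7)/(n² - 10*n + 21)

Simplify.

Factor: n² - 10*n + 21 = (n - 3)·(n - 7)
Cancel the common factor (n - 7).

1/(n - 3)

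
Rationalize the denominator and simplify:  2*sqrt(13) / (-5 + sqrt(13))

Multiply numerator and denominator by -5 - sqrt(13).
Denominator becomes 12; numerator becomes -10*sqrt(13) - 26.

(-5*sqrt(13) - 13)/6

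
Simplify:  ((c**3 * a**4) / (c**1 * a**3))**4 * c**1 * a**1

Inside the bracket: c**2 * a**1
Raise to the power 4: c**8 * a**4
Multiply by c**1 * a**1: add exponents.

a**5*c**9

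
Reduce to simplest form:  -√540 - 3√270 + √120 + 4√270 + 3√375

5*√30 + 9*√15

√540 = 6*√15; 3√270 = 9*√30; √120 = 2*√30; 4√270 = 12*√30; 3√375 = 15*√15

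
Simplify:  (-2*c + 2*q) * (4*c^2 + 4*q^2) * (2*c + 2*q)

-16*c^4 + 16*q^4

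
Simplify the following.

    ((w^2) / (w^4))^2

w^(-4)

Inside the bracket: (w^-2)
Raise to the power 2: (w^-4)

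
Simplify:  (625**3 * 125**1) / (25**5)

625**3 = 5**12; 125**1 = 5**3; 25**5 = 5**10
Combine exponents: 5**5

5**5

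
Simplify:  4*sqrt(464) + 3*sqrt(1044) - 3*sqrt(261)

25*sqrt(29)

4*sqrt(464) = 16*sqrt(29); 3*sqrt(1044) = 18*sqrt(29); 3*sqrt(261) = 9*sqrt(29)
Combine: (16 + 18 - 9)·sqrt(29) = 25*sqrt(29)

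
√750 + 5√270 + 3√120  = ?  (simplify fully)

√750 = 5*√30; 5√270 = 15*√30; 3√120 = 6*√30
Combine: (5 + 15 + 6)·√30 = 26*√30

26*√30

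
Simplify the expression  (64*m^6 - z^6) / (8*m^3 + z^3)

Difference of sixth powers: factor out (8*m^3 + z^3).

8*m^3 - z^3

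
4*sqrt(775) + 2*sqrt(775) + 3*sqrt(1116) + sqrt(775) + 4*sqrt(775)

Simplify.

4*sqrt(775) = 20*sqrt(31); 2*sqrt(775) = 10*sqrt(31); 3*sqrt(1116) = 18*sqrt(31); sqrt(775) = 5*sqrt(31); 4*sqrt(775) = 20*sqrt(31)
Combine: (20 + 10 + 18 + 5 + 20)·sqrt(31) = 73*sqrt(31)

73*sqrt(31)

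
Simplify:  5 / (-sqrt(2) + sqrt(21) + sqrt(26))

Group as (sqrt(21) + sqrt(26)) - sqrt(2); multiply by (sqrt(21) + sqrt(26)) + sqrt(2), then rationalise the remaining surd.

(-225*sqrt(2) - 15*sqrt(26) + 35*sqrt(21) + 20*sqrt(273))/159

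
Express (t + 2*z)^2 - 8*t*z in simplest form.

After expansion: t^2 - 4*t*z + 4*z^2 — a perfect-square trinomial.

(t - 2*z)^2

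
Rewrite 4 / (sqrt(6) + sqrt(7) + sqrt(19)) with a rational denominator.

(-2*sqrt(798) - 6*sqrt(19) + 18*sqrt(7) + 20*sqrt(6))/33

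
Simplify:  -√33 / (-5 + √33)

Multiply numerator and denominator by -√33 - 5.
Denominator becomes -8; numerator becomes 5*√33 + 33.

(-33 - 5*√33)/8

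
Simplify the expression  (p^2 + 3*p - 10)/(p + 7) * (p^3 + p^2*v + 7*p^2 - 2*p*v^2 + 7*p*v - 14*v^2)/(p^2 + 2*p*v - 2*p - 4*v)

p^2 - p*v + 5*p - 5*v

Factor: p^2 + 3*p - 10 = (p + 5)*(p - 2);  p^3 + p^2*v + 7*p^2 - 2*p*v^2 + 7*p*v - 14*v^2 = (p + 7)*(p - v)*(p + 2*v);  p^2 + 2*p*v - 2*p - 4*v = (p + 2*v)*(p - 2)
Cancel the common factors (p - 2), (p + 2*v), (p + 7).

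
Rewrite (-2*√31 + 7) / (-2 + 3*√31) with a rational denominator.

(-172 + 17*√31)/275

Multiply numerator and denominator by -3*√31 - 2.
Denominator becomes -275; numerator becomes -17*√31 + 172.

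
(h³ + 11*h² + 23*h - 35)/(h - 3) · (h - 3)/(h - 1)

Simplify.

h² + 12*h + 35

Factor: h³ + 11*h² + 23*h - 35 = (h + 5)·(h + 7)·(h - 1)
Cancel the common factors (h - 1), (h - 3).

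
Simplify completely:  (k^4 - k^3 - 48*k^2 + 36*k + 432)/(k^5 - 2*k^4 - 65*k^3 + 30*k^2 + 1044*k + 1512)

Factor: k^4 - k^3 - 48*k^2 + 36*k + 432 = (k - 4)*(k + 6)*(k - 6)*(k + 3);  k^5 - 2*k^4 - 65*k^3 + 30*k^2 + 1044*k + 1512 = (k + 3)*(k + 2)*(k - 7)*(k + 6)*(k - 6)
Cancel the common factors (k + 3), (k - 6), (k + 6).

(k - 4)/(k^2 - 5*k - 14)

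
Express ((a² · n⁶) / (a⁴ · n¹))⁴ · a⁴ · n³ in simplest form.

Inside the bracket: (a^-2) · n⁵
Raise to the power 4: (a^-8) · n^20
Multiply by a⁴ · n³: add exponents.

n^23/a⁴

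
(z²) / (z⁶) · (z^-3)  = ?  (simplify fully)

z^(-7)

Quotient: (z^-4)
Multiply by (z^-3): add exponents.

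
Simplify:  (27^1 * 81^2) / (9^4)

27^1 = 3^3; 81^2 = 3^8; 9^4 = 3^8
Combine exponents: 3^3

3^3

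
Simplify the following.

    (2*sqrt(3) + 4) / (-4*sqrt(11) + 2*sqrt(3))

(-4*sqrt(11) - 2*sqrt(33) - 2*sqrt(3) - 3)/41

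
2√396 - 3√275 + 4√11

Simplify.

√11

2√396 = 12*√11; 3√275 = 15*√11; 4√11 = 4*√11
Combine: (12 - 15 + 4)·√11 = √11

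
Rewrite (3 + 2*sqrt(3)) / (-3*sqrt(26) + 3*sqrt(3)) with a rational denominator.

Multiply numerator and denominator by 3*sqrt(3) + 3*sqrt(26).
Denominator becomes -207; numerator becomes 9*sqrt(3) + 18 + 9*sqrt(26) + 6*sqrt(78).

(-2*sqrt(78) - 3*sqrt(26) - 6 - 3*sqrt(3))/69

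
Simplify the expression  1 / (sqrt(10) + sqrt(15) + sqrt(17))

(-5*sqrt(102) + 4*sqrt(17) + 6*sqrt(15) + 11*sqrt(10))/268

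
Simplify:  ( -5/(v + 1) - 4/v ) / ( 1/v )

Numerator: -5/(v + 1) - 4/v = (-9*v - 4)/(v^2 + v)
Denominator: 1/v = 1/v
Divide: ((-9*v - 4)/(v^2 + v)) · (v) = (-9*v - 4)/(v + 1)

(-9*v - 4)/(v + 1)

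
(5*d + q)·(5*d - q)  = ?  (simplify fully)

Product of conjugates: (P+Q)(P-Q) = P^2 - Q^2.

25*d² - q²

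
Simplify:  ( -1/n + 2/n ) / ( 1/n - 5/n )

Numerator: -1/n + 2/n = 1/n
Denominator: 1/n - 5/n = -4/n
Divide: (1/n) · (-n/4) = -1/4

-1/4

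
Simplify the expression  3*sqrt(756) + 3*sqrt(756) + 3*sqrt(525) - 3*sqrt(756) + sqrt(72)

3*sqrt(756) = 18*sqrt(21); 3*sqrt(756) = 18*sqrt(21); 3*sqrt(525) = 15*sqrt(21); 3*sqrt(756) = 18*sqrt(21); sqrt(72) = 6*sqrt(2)

6*sqrt(2) + 33*sqrt(21)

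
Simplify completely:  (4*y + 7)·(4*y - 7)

16*y² - 49

(4*y)^2 - (7)^2 = 16*y² - 49.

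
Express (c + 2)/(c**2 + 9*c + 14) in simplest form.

1/(c + 7)

Factor: c**2 + 9*c + 14 = (c + 7)*(c + 2)
Cancel the common factor (c + 2).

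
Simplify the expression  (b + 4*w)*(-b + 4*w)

-b^2 + 16*w^2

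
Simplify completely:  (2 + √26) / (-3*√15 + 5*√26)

Multiply numerator and denominator by 3*√15 + 5*√26.
Denominator becomes 515; numerator becomes 6*√15 + 10*√26 + 3*√390 + 130.

(6*√15 + 10*√26 + 3*√390 + 130)/515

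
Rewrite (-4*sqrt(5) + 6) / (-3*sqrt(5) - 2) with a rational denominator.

Multiply numerator and denominator by -2 + 3*sqrt(5).
Denominator becomes -41; numerator becomes -72 + 26*sqrt(5).

(-26*sqrt(5) + 72)/41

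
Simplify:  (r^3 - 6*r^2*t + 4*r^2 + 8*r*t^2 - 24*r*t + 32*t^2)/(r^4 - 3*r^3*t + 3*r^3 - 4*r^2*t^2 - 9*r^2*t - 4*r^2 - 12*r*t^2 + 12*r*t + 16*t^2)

Factor: r^3 - 6*r^2*t + 4*r^2 + 8*r*t^2 - 24*r*t + 32*t^2 = (r + 4)*(r - 2*t)*(r - 4*t);  r^4 - 3*r^3*t + 3*r^3 - 4*r^2*t^2 - 9*r^2*t - 4*r^2 - 12*r*t^2 + 12*r*t + 16*t^2 = (r + t)*(r + 4)*(r - 1)*(r - 4*t)
Cancel the common factors (r + 4), (r - 4*t).

(r - 2*t)/(r^2 + r*t - r - t)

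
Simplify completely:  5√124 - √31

9*√31

5√124 = 10*√31; √31 = √31
Combine: (10 - 1)·√31 = 9*√31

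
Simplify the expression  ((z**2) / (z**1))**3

Inside the bracket: z**1
Raise to the power 3: z**3

z**3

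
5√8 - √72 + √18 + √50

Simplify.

5√8 = 10*√2; √72 = 6*√2; √18 = 3*√2; √50 = 5*√2
Combine: (10 - 6 + 3 + 5)·√2 = 12*√2

12*√2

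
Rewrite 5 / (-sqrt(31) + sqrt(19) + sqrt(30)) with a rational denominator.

Group as (sqrt(19) + sqrt(30)) - sqrt(31); multiply by (sqrt(19) + sqrt(30)) + sqrt(31), then rationalise the remaining surd.

(-45*sqrt(31) + 50*sqrt(30) + 105*sqrt(19) + 5*sqrt(17670))/978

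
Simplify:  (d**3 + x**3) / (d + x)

Factor as (a+b)(a**2-ab+b**2) with a=d, b=x.

d**2 - d*x + x**2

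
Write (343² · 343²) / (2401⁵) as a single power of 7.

343² = 7^6; 343² = 7^6; 2401⁵ = 7^20
Combine exponents: 7^(-8)

7^(-8)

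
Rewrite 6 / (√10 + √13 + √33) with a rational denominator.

Group as (√10 + √13) + √33; multiply by (√10 + √13) - √33, then rationalise the remaining surd.

(-√4290 - 5*√33 + 15*√13 + 18*√10)/35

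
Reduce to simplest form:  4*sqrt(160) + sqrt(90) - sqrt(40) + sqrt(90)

4*sqrt(160) = 16*sqrt(10); sqrt(90) = 3*sqrt(10); sqrt(40) = 2*sqrt(10); sqrt(90) = 3*sqrt(10)
Combine: (16 + 3 - 2 + 3)·sqrt(10) = 20*sqrt(10)

20*sqrt(10)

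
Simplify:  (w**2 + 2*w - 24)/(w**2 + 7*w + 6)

(w - 4)/(w + 1)

Factor: w**2 + 2*w - 24 = (w + 6)*(w - 4);  w**2 + 7*w + 6 = (w + 6)*(w + 1)
Cancel the common factor (w + 6).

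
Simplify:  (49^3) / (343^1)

7^3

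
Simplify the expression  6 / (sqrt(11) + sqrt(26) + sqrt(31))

Group as (sqrt(26) + sqrt(31)) + sqrt(11); multiply by (sqrt(26) + sqrt(31)) - sqrt(11), then rationalise the remaining surd.

(-3*sqrt(8866) + 9*sqrt(31) + 24*sqrt(26) + 69*sqrt(11))/277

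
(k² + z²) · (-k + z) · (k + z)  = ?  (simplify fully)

-k⁴ + z⁴

Pair the conjugate factors: (z+k)(z-k) = -k² + z², then repeat with the next factor.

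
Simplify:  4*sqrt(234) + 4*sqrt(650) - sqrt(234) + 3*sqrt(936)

4*sqrt(234) = 12*sqrt(26); 4*sqrt(650) = 20*sqrt(26); sqrt(234) = 3*sqrt(26); 3*sqrt(936) = 18*sqrt(26)
Combine: (12 + 20 - 3 + 18)·sqrt(26) = 47*sqrt(26)

47*sqrt(26)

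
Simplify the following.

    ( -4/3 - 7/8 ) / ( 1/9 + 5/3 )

Numerator: -4/3 - 7/8 = -53/24
Denominator: 1/9 + 5/3 = 16/9
Divide: (-53/24) · (9/16) = -159/128

-159/128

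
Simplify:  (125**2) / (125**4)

125**2 = 5**6; 125**4 = 5**12
Combine exponents: 5**(-6)

5**(-6)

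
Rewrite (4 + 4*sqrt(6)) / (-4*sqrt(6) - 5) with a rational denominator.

(-76 + 4*sqrt(6))/71

Multiply numerator and denominator by -5 + 4*sqrt(6).
Denominator becomes -71; numerator becomes -4*sqrt(6) + 76.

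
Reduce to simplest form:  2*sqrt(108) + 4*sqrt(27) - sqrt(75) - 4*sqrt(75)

2*sqrt(108) = 12*sqrt(3); 4*sqrt(27) = 12*sqrt(3); sqrt(75) = 5*sqrt(3); 4*sqrt(75) = 20*sqrt(3)
Combine: (12 + 12 - 5 - 20)·sqrt(3) = -sqrt(3)

-sqrt(3)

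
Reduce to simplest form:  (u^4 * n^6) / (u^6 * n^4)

n^2/u^2

Quotient: (u^-2) * n^2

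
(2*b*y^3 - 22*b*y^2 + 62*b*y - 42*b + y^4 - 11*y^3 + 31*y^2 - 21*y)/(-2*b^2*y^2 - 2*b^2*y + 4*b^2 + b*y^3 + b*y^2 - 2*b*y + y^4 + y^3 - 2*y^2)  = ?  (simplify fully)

Factor: 2*b*y^3 - 22*b*y^2 + 62*b*y - 42*b + y^4 - 11*y^3 + 31*y^2 - 21*y = (y - 1)*(y - 7)*(y - 3)*(2*b + y);  -2*b^2*y^2 - 2*b^2*y + 4*b^2 + b*y^3 + b*y^2 - 2*b*y + y^4 + y^3 - 2*y^2 = (2*b + y)*(y - 1)*(-b + y)*(y + 2)
Cancel the common factors (y - 1), (2*b + y).

(y^2 - 10*y + 21)/(-b*y - 2*b + y^2 + 2*y)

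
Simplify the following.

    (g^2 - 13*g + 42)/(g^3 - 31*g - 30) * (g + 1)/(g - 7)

1/(g + 5)

Factor: g^2 - 13*g + 42 = (g - 7)*(g - 6);  g^3 - 31*g - 30 = (g - 6)*(g + 5)*(g + 1)
Cancel the common factors (g - 6), (g - 7), (g + 1).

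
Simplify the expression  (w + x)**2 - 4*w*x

Expanding gives w**2 - 2*w*x + x**2, a perfect square.

(w - x)**2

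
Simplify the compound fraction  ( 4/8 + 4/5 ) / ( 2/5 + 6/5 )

13/16

Numerator: 4/8 + 4/5 = 13/10
Denominator: 2/5 + 6/5 = 8/5
Divide: (13/10) · (5/8) = 13/16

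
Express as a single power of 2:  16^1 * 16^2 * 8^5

2^27

16^1 = 2^4; 16^2 = 2^8; 8^5 = 2^15
Combine exponents: 2^27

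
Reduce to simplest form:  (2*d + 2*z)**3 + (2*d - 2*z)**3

Binomially expand both and collect terms in (2*d), (2*z).

16*d*(d**2 + 3*z**2)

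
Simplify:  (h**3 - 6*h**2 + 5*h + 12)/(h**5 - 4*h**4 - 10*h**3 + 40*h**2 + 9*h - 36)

1/(h**2 + 2*h - 3)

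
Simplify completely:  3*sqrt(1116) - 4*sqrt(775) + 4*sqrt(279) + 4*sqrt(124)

3*sqrt(1116) = 18*sqrt(31); 4*sqrt(775) = 20*sqrt(31); 4*sqrt(279) = 12*sqrt(31); 4*sqrt(124) = 8*sqrt(31)
Combine: (18 - 20 + 12 + 8)·sqrt(31) = 18*sqrt(31)

18*sqrt(31)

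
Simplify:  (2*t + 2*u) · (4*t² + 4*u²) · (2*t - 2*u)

16*t⁴ - 16*u⁴

Pair the conjugate factors: ((2*t)+(2*u))((2*t)-(2*u)) = 4*t² - 4*u², then repeat with the next factor.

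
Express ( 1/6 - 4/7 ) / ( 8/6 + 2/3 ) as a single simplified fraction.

-17/84

Numerator: 1/6 - 4/7 = -17/42
Denominator: 8/6 + 2/3 = 2
Divide: (-17/42) · (1/2) = -17/84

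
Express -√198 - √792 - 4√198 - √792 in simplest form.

√198 = 3*√22; √792 = 6*√22; 4√198 = 12*√22; √792 = 6*√22
Combine: (-3 - 6 - 12 - 6)·√22 = -27*√22

-27*√22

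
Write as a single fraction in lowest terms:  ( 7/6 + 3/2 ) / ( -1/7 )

Numerator: 7/6 + 3/2 = 8/3
Denominator: -1/7 = -1/7
Divide: (8/3) · (-7) = -56/3

-56/3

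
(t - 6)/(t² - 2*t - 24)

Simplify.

1/(t + 4)

Factor: t² - 2*t - 24 = (t + 4)·(t - 6)
Cancel the common factor (t - 6).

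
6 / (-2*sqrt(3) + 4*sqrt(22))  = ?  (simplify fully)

(3*sqrt(3) + 6*sqrt(22))/85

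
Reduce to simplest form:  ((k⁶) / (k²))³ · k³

Inside the bracket: k⁴
Raise to the power 3: k^12
Multiply by k³: add exponents.

k^15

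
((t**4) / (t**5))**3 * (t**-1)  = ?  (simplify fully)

t**(-4)

Inside the bracket: (t**-1)
Raise to the power 3: (t**-3)
Multiply by (t**-1): add exponents.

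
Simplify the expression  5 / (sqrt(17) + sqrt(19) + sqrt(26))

(-5*sqrt(8398) + 25*sqrt(26) + 60*sqrt(19) + 70*sqrt(17))/596

Group as (sqrt(17) + sqrt(26)) + sqrt(19); multiply by (sqrt(17) + sqrt(26)) - sqrt(19), then rationalise the remaining surd.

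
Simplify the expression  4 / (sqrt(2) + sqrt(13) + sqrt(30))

(-76*sqrt(13) - 164*sqrt(2) + 16*sqrt(195) + 60*sqrt(30))/121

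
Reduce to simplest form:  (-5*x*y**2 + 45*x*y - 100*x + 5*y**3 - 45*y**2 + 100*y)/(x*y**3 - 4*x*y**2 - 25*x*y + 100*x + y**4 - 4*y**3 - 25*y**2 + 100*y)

Factor: -5*x*y**2 + 45*x*y - 100*x + 5*y**3 - 45*y**2 + 100*y = 5*(y - 5)*(y - 4)*(-x + y);  x*y**3 - 4*x*y**2 - 25*x*y + 100*x + y**4 - 4*y**3 - 25*y**2 + 100*y = (x + y)*(y + 5)*(y - 5)*(y - 4)
Cancel the common factors (y - 4), (y - 5).

(-5*x + 5*y)/(x*y + 5*x + y**2 + 5*y)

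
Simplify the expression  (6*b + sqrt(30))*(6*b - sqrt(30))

Product of conjugates: (P+Q)(P-Q) = P^2 - Q^2.

36*b^2 - 30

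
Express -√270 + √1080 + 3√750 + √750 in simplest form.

23*√30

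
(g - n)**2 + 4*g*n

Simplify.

(g + n)**2

Expanding gives g**2 + 2*g*n + n**2, a perfect square.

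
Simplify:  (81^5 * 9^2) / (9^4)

81^5 = 3^20; 9^2 = 3^4; 9^4 = 3^8
Combine exponents: 3^16

3^16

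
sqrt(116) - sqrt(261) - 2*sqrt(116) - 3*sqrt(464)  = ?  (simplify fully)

-17*sqrt(29)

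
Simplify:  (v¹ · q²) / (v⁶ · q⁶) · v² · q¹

1/(q³*v³)

Quotient: (v^-5) · (q^-4)
Multiply by v² · q¹: add exponents.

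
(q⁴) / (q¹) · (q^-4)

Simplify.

Quotient: q³
Multiply by (q^-4): add exponents.

1/q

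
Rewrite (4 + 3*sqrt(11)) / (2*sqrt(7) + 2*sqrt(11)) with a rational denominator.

(-3*sqrt(77) - 4*sqrt(7) + 4*sqrt(11) + 33)/8

Multiply numerator and denominator by -2*sqrt(7) + 2*sqrt(11).
Denominator becomes 16; numerator becomes -6*sqrt(77) - 8*sqrt(7) + 8*sqrt(11) + 66.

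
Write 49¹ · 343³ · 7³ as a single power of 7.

49¹ = 7^2; 343³ = 7^9; 7³ = 7^3
Combine exponents: 7^14

7^14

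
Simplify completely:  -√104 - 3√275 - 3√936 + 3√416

-15*√11 - 8*√26

√104 = 2*√26; 3√275 = 15*√11; 3√936 = 18*√26; 3√416 = 12*√26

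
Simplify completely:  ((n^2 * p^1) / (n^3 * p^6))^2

Inside the bracket: (n^-1) * (p^-5)
Raise to the power 2: (n^-2) * (p^-10)

1/(n^2*p^10)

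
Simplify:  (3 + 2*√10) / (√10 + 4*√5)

(-20 - 3*√10 + 12*√5 + 40*√2)/70

Multiply numerator and denominator by -4*√5 + √10.
Denominator becomes -70; numerator becomes -40*√2 - 12*√5 + 3*√10 + 20.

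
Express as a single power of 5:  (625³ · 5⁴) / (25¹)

625³ = 5^12; 5⁴ = 5^4; 25¹ = 5^2
Combine exponents: 5^14

5^14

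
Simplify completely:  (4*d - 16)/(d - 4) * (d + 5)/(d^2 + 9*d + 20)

Factor: 4*d - 16 = 4*(d - 4);  d^2 + 9*d + 20 = (d + 5)*(d + 4)
Cancel the common factors (d - 4), (d + 5).

4/(d + 4)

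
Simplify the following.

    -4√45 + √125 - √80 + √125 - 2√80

4√45 = 12*√5; √125 = 5*√5; √80 = 4*√5; √125 = 5*√5; 2√80 = 8*√5
Combine: (-12 + 5 - 4 + 5 - 8)·√5 = -14*√5

-14*√5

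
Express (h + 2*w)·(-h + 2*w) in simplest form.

-h² + 4*w²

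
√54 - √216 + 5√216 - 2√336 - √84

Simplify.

-10*√21 + 27*√6

√54 = 3*√6; √216 = 6*√6; 5√216 = 30*√6; 2√336 = 8*√21; √84 = 2*√21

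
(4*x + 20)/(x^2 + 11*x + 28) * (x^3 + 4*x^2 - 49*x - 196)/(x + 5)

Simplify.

4*x - 28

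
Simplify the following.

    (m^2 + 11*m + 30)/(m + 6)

Factor: m^2 + 11*m + 30 = (m + 5)*(m + 6)
Cancel the common factor (m + 6).

m + 5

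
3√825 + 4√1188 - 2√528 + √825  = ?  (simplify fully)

36*√33

3√825 = 15*√33; 4√1188 = 24*√33; 2√528 = 8*√33; √825 = 5*√33
Combine: (15 + 24 - 8 + 5)·√33 = 36*√33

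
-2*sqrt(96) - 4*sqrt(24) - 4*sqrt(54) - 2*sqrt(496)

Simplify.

-28*sqrt(6) - 8*sqrt(31)

2*sqrt(96) = 8*sqrt(6); 4*sqrt(24) = 8*sqrt(6); 4*sqrt(54) = 12*sqrt(6); 2*sqrt(496) = 8*sqrt(31)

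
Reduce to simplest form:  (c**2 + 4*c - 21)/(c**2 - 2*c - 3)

(c + 7)/(c + 1)

Factor: c**2 + 4*c - 21 = (c + 7)*(c - 3);  c**2 - 2*c - 3 = (c - 3)*(c + 1)
Cancel the common factor (c - 3).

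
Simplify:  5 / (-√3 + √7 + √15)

Group as (√7 + √15) - √3; multiply by (√7 + √15) + √3, then rationalise the remaining surd.

(-95*√3 - 25*√15 + 55*√7 + 30*√35)/59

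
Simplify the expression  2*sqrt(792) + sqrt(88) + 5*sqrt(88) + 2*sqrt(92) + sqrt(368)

8*sqrt(23) + 24*sqrt(22)

2*sqrt(792) = 12*sqrt(22); sqrt(88) = 2*sqrt(22); 5*sqrt(88) = 10*sqrt(22); 2*sqrt(92) = 4*sqrt(23); sqrt(368) = 4*sqrt(23)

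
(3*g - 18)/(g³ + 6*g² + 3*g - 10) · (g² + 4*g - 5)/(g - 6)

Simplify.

3/(g + 2)

Factor: 3*g - 18 = 3·(g - 6);  g³ + 6*g² + 3*g - 10 = (g + 2)·(g - 1)·(g + 5);  g² + 4*g - 5 = (g - 1)·(g + 5)
Cancel the common factors (g - 1), (g - 6), (g + 5).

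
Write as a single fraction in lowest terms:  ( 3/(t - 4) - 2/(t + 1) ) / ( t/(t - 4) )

Numerator: 3/(t - 4) - 2/(t + 1) = (t + 11)/(t^2 - 3*t - 4)
Denominator: t/(t - 4) = t/(t - 4)
Divide: ((t + 11)/(t^2 - 3*t - 4)) · ((t - 4)/t) = (t + 11)/(t^2 + t)

(t + 11)/(t^2 + t)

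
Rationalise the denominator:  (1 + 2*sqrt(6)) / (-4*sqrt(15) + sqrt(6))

Multiply numerator and denominator by sqrt(6) + 4*sqrt(15).
Denominator becomes -234; numerator becomes sqrt(6) + 12 + 4*sqrt(15) + 24*sqrt(10).

(-24*sqrt(10) - 4*sqrt(15) - 12 - sqrt(6))/234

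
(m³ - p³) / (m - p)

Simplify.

m^3 - p^3 = (m - p)(m² + m*p + p²).

m² + m*p + p²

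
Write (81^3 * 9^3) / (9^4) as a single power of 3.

3^10

81^3 = 3^12; 9^3 = 3^6; 9^4 = 3^8
Combine exponents: 3^10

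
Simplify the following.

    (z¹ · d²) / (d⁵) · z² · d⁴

Quotient: z¹ · (d^-3)
Multiply by z² · d⁴: add exponents.

d*z³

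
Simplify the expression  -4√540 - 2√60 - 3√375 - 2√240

-51*√15

4√540 = 24*√15; 2√60 = 4*√15; 3√375 = 15*√15; 2√240 = 8*√15
Combine: (-24 - 4 - 15 - 8)·√15 = -51*√15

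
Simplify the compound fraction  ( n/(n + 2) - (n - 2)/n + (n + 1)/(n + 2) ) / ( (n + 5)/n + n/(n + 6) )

Numerator: n/(n + 2) - (n - 2)/n + (n + 1)/(n + 2) = (n² + n + 4)/(n² + 2*n)
Denominator: (n + 5)/n + n/(n + 6) = (2*n² + 11*n + 30)/(n² + 6*n)
Divide: ((n² + n + 4)/(n² + 2*n)) · ((n² + 6*n)/(2*n² + 11*n + 30)) = (n³ + 7*n² + 10*n + 24)/(2*n³ + 15*n² + 52*n + 60)

(n³ + 7*n² + 10*n + 24)/(2*n³ + 15*n² + 52*n + 60)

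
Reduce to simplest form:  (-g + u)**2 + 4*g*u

(g + u)**2

Expand the square and combine the 4*g*u term.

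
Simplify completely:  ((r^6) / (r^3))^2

Inside the bracket: r^3
Raise to the power 2: r^6

r^6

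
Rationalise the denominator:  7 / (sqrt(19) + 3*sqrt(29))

Multiply numerator and denominator by -sqrt(19) + 3*sqrt(29).
Denominator becomes 242; numerator becomes -7*sqrt(19) + 21*sqrt(29).

(-7*sqrt(19) + 21*sqrt(29))/242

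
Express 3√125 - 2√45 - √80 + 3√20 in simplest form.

3√125 = 15*√5; 2√45 = 6*√5; √80 = 4*√5; 3√20 = 6*√5
Combine: (15 - 6 - 4 + 6)·√5 = 11*√5

11*√5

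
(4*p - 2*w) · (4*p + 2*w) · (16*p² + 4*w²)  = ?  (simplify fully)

256*p⁴ - 16*w⁴

Pair the conjugate factors: ((4*p)+(2*w))((4*p)-(2*w)) = 16*p² - 4*w², then repeat with the next factor.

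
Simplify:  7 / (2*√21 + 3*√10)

Multiply numerator and denominator by -2*√21 + 3*√10.
Denominator becomes 6; numerator becomes -14*√21 + 21*√10.

(-14*√21 + 21*√10)/6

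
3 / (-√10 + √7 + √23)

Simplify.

(-30*√10 - 9*√23 + 39*√7 + 3*√1610)/122

Group as (√7 + √23) - √10; multiply by (√7 + √23) + √10, then rationalise the remaining surd.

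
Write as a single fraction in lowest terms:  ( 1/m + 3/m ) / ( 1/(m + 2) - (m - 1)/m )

(-4*m - 8)/(m**2 - 2)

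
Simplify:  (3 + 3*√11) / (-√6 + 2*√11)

Multiply numerator and denominator by √6 + 2*√11.
Denominator becomes 38; numerator becomes 3*√6 + 6*√11 + 3*√66 + 66.

(3*√6 + 6*√11 + 3*√66 + 66)/38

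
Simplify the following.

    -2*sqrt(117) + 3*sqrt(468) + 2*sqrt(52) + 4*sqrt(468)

40*sqrt(13)

2*sqrt(117) = 6*sqrt(13); 3*sqrt(468) = 18*sqrt(13); 2*sqrt(52) = 4*sqrt(13); 4*sqrt(468) = 24*sqrt(13)
Combine: (-6 + 18 + 4 + 24)·sqrt(13) = 40*sqrt(13)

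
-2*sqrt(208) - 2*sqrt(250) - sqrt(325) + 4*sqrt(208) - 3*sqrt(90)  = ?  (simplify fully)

2*sqrt(208) = 8*sqrt(13); 2*sqrt(250) = 10*sqrt(10); sqrt(325) = 5*sqrt(13); 4*sqrt(208) = 16*sqrt(13); 3*sqrt(90) = 9*sqrt(10)

-19*sqrt(10) + 3*sqrt(13)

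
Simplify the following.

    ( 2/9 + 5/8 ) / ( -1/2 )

Numerator: 2/9 + 5/8 = 61/72
Denominator: -1/2 = -1/2
Divide: (61/72) · (-2) = -61/36

-61/36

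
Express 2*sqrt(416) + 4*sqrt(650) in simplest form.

2*sqrt(416) = 8*sqrt(26); 4*sqrt(650) = 20*sqrt(26)
Combine: (8 + 20)·sqrt(26) = 28*sqrt(26)

28*sqrt(26)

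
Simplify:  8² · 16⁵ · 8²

8² = 2^6; 16⁵ = 2^20; 8² = 2^6
Combine exponents: 2^32

2^32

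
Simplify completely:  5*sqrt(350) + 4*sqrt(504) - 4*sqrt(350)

29*sqrt(14)

5*sqrt(350) = 25*sqrt(14); 4*sqrt(504) = 24*sqrt(14); 4*sqrt(350) = 20*sqrt(14)
Combine: (25 + 24 - 20)·sqrt(14) = 29*sqrt(14)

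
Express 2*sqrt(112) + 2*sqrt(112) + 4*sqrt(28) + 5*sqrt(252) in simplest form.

54*sqrt(7)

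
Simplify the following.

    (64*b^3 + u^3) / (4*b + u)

16*b^2 - 4*b*u + u^2

Apply the sum-of-cubes factorisation and cancel (4*b + u).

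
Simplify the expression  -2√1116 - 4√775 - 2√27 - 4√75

-32*√31 - 26*√3

2√1116 = 12*√31; 4√775 = 20*√31; 2√27 = 6*√3; 4√75 = 20*√3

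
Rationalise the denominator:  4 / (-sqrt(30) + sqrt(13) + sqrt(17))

(26*sqrt(17) + 34*sqrt(13) + 2*sqrt(6630))/221

Group as (sqrt(13) + sqrt(17)) - sqrt(30); multiply by (sqrt(13) + sqrt(17)) + sqrt(30), then rationalise the remaining surd.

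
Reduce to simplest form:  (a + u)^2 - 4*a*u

(a - u)^2

After expansion: a^2 - 2*a*u + u^2 — a perfect-square trinomial.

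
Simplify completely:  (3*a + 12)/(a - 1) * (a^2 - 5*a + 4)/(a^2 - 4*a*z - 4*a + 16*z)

(-3*a - 12)/(-a + 4*z)

Factor: 3*a + 12 = 3*(a + 4);  a^2 - 5*a + 4 = (a - 4)*(a - 1);  a^2 - 4*a*z - 4*a + 16*z = (a - 4)*(a - 4*z)
Cancel the common factors (a - 4), (a - 1).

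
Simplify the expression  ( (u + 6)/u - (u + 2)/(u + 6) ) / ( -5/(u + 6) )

(-10*u - 36)/(5*u)

Numerator: (u + 6)/u - (u + 2)/(u + 6) = (10*u + 36)/(u^2 + 6*u)
Denominator: -5/(u + 6) = -5/(u + 6)
Divide: ((10*u + 36)/(u^2 + 6*u)) · (-u/5 - 6/5) = (-10*u - 36)/(5*u)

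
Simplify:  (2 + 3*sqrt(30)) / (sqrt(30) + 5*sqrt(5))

Multiply numerator and denominator by -5*sqrt(5) + sqrt(30).
Denominator becomes -95; numerator becomes -75*sqrt(6) - 10*sqrt(5) + 2*sqrt(30) + 90.

(-90 - 2*sqrt(30) + 10*sqrt(5) + 75*sqrt(6))/95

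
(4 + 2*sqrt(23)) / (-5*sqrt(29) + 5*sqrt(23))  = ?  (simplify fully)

(-sqrt(667) - 23 - 2*sqrt(29) - 2*sqrt(23))/15

Multiply numerator and denominator by 5*sqrt(23) + 5*sqrt(29).
Denominator becomes -150; numerator becomes 20*sqrt(23) + 20*sqrt(29) + 230 + 10*sqrt(667).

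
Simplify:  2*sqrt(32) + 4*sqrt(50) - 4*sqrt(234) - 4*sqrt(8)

-12*sqrt(26) + 20*sqrt(2)

2*sqrt(32) = 8*sqrt(2); 4*sqrt(50) = 20*sqrt(2); 4*sqrt(234) = 12*sqrt(26); 4*sqrt(8) = 8*sqrt(2)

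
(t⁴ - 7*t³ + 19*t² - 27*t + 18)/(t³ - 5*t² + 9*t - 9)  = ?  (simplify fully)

Factor: t⁴ - 7*t³ + 19*t² - 27*t + 18 = (t - 3)·(t² - 2*t + 3)·(t - 2);  t³ - 5*t² + 9*t - 9 = (t² - 2*t + 3)·(t - 3)
Cancel the common factors (t² - 2*t + 3), (t - 3).

t - 2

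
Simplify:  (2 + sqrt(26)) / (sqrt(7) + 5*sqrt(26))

(-sqrt(182) - 2*sqrt(7) + 10*sqrt(26) + 130)/643

Multiply numerator and denominator by -sqrt(7) + 5*sqrt(26).
Denominator becomes 643; numerator becomes -sqrt(182) - 2*sqrt(7) + 10*sqrt(26) + 130.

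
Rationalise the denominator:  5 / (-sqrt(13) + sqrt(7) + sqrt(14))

(-20*sqrt(13) + 15*sqrt(14) + 50*sqrt(7) + 35*sqrt(26))/164

Group as (sqrt(7) + sqrt(14)) - sqrt(13); multiply by (sqrt(7) + sqrt(14)) + sqrt(13), then rationalise the remaining surd.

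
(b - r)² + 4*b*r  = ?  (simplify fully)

(b + r)²

Expand the square and combine the 4*b*r term.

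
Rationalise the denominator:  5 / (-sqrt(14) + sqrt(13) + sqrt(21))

(-50*sqrt(14) + 15*sqrt(21) + 55*sqrt(13) + 35*sqrt(78))/346

Group as (sqrt(13) + sqrt(21)) - sqrt(14); multiply by (sqrt(13) + sqrt(21)) + sqrt(14), then rationalise the remaining surd.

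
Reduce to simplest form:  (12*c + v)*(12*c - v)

144*c^2 - v^2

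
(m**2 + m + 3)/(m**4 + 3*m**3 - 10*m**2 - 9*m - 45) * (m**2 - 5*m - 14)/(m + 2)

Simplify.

(m - 7)/(m**2 + 2*m - 15)

Factor: m**4 + 3*m**3 - 10*m**2 - 9*m - 45 = (m**2 + m + 3)*(m - 3)*(m + 5);  m**2 - 5*m - 14 = (m - 7)*(m + 2)
Cancel the common factors (m**2 + m + 3), (m + 2).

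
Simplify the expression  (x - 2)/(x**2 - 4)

1/(x + 2)

Factor: x**2 - 4 = (x + 2)*(x - 2)
Cancel the common factor (x - 2).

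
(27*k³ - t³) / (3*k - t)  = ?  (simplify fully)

9*k² + 3*k*t + t²

Factor as (a-b)(a^2+ab+b^2) with a=(3*k), b=t.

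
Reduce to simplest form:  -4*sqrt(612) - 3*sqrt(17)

-27*sqrt(17)

4*sqrt(612) = 24*sqrt(17); 3*sqrt(17) = 3*sqrt(17)
Combine: (-24 - 3)·sqrt(17) = -27*sqrt(17)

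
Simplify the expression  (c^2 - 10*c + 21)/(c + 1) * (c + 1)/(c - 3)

Factor: c^2 - 10*c + 21 = (c - 7)*(c - 3)
Cancel the common factors (c + 1), (c - 3).

c - 7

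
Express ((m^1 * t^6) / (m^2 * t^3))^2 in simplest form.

t^6/m^2

Inside the bracket: (m^-1) * t^3
Raise to the power 2: (m^-2) * t^6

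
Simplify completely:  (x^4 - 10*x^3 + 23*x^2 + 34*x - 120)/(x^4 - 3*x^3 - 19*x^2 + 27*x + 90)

(x - 4)/(x + 3)

Factor: x^4 - 10*x^3 + 23*x^2 + 34*x - 120 = (x - 5)*(x - 3)*(x - 4)*(x + 2);  x^4 - 3*x^3 - 19*x^2 + 27*x + 90 = (x + 2)*(x - 3)*(x - 5)*(x + 3)
Cancel the common factors (x + 2), (x - 5), (x - 3).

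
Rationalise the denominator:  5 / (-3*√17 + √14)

Multiply numerator and denominator by √14 + 3*√17.
Denominator becomes -139; numerator becomes 5*√14 + 15*√17.

(-15*√17 - 5*√14)/139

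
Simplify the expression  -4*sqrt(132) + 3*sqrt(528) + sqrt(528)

8*sqrt(33)

4*sqrt(132) = 8*sqrt(33); 3*sqrt(528) = 12*sqrt(33); sqrt(528) = 4*sqrt(33)
Combine: (-8 + 12 + 4)·sqrt(33) = 8*sqrt(33)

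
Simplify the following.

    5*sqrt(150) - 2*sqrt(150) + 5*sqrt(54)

30*sqrt(6)

5*sqrt(150) = 25*sqrt(6); 2*sqrt(150) = 10*sqrt(6); 5*sqrt(54) = 15*sqrt(6)
Combine: (25 - 10 + 15)·sqrt(6) = 30*sqrt(6)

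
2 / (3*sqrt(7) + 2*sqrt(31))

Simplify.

Multiply numerator and denominator by -3*sqrt(7) + 2*sqrt(31).
Denominator becomes 61; numerator becomes -6*sqrt(7) + 4*sqrt(31).

(-6*sqrt(7) + 4*sqrt(31))/61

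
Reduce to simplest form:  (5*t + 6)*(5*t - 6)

25*t^2 - 36

Difference of squares with P = 5*t, Q = 6.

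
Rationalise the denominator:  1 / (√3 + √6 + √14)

Group as (√6 + √14) + √3; multiply by (√6 + √14) - √3, then rationalise the remaining surd.

(-12*√7 - 5*√14 + 11*√6 + 17*√3)/47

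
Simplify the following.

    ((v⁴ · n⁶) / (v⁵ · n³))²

Inside the bracket: (v^-1) · n³
Raise to the power 2: (v^-2) · n⁶

n⁶/v²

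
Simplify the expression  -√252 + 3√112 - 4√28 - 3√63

-11*√7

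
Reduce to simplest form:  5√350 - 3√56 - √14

18*√14

5√350 = 25*√14; 3√56 = 6*√14; √14 = √14
Combine: (25 - 6 - 1)·√14 = 18*√14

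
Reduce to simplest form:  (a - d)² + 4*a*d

Expanding gives a² + 2*a*d + d², a perfect square.

(a + d)²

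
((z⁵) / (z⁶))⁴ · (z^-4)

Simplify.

z^(-8)

Inside the bracket: (z^-1)
Raise to the power 4: (z^-4)
Multiply by (z^-4): add exponents.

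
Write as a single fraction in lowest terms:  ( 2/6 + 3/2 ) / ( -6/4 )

-11/9

Numerator: 2/6 + 3/2 = 11/6
Denominator: -6/4 = -3/2
Divide: (11/6) · (-2/3) = -11/9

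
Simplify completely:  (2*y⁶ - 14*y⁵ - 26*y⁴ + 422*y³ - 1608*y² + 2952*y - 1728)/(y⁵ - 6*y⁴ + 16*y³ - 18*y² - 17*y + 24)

Factor: 2*y⁶ - 14*y⁵ - 26*y⁴ + 422*y³ - 1608*y² + 2952*y - 1728 = 2·(y - 3)·(y² - 3*y + 8)·(y - 6)·(y + 6)·(y - 1);  y⁵ - 6*y⁴ + 16*y³ - 18*y² - 17*y + 24 = (y² - 3*y + 8)·(y - 3)·(y - 1)·(y + 1)
Cancel the common factors (y² - 3*y + 8), (y - 1), (y - 3).

(2*y² - 72)/(y + 1)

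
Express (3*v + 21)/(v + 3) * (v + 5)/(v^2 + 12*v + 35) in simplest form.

3/(v + 3)

Factor: 3*v + 21 = 3*(v + 7);  v^2 + 12*v + 35 = (v + 7)*(v + 5)
Cancel the common factors (v + 5), (v + 7).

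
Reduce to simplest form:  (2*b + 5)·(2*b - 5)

4*b² - 25

(2*b)^2 - (5)^2 = 4*b² - 25.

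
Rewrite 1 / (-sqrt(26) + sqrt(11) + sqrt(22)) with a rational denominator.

Group as (sqrt(11) + sqrt(22)) - sqrt(26); multiply by (sqrt(11) + sqrt(22)) + sqrt(26), then rationalise the remaining surd.

(-7*sqrt(26) + 15*sqrt(22) + 37*sqrt(11) + 44*sqrt(13))/919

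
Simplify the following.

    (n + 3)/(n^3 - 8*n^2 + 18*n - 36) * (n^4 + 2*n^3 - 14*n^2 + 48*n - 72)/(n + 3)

Factor: n^3 - 8*n^2 + 18*n - 36 = (n - 6)*(n^2 - 2*n + 6);  n^4 + 2*n^3 - 14*n^2 + 48*n - 72 = (n^2 - 2*n + 6)*(n + 6)*(n - 2)
Cancel the common factors (n^2 - 2*n + 6), (n + 3).

(n^2 + 4*n - 12)/(n - 6)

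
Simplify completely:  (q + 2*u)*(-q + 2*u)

-q^2 + 4*u^2

Product of conjugates: (P+Q)(P-Q) = P^2 - Q^2.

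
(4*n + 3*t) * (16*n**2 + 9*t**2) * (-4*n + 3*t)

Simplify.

-256*n**4 + 81*t**4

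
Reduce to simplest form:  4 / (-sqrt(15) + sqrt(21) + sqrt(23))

Group as (sqrt(21) + sqrt(23)) - sqrt(15); multiply by (sqrt(21) + sqrt(23)) + sqrt(15), then rationalise the remaining surd.

(-116*sqrt(15) + 52*sqrt(23) + 68*sqrt(21) + 24*sqrt(805))/1091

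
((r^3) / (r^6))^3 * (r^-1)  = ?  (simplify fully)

r^(-10)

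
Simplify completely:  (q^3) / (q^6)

q^(-3)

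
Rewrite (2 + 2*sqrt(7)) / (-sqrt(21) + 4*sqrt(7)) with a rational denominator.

Multiply numerator and denominator by sqrt(21) + 4*sqrt(7).
Denominator becomes 91; numerator becomes 2*sqrt(21) + 8*sqrt(7) + 14*sqrt(3) + 56.

(2*sqrt(21) + 8*sqrt(7) + 14*sqrt(3) + 56)/91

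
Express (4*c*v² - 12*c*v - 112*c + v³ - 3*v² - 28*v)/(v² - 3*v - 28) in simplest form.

Factor: 4*c*v² - 12*c*v - 112*c + v³ - 3*v² - 28*v = (v - 7)·(v + 4)·(4*c + v);  v² - 3*v - 28 = (v + 4)·(v - 7)
Cancel the common factors (v - 7), (v + 4).

4*c + v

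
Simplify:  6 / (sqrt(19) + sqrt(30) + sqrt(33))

(-9*sqrt(2090) + 24*sqrt(33) + 33*sqrt(30) + 66*sqrt(19))/506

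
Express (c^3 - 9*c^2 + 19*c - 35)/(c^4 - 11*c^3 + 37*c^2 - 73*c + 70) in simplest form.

Factor: c^3 - 9*c^2 + 19*c - 35 = (c^2 - 2*c + 5)*(c - 7);  c^4 - 11*c^3 + 37*c^2 - 73*c + 70 = (c^2 - 2*c + 5)*(c - 2)*(c - 7)
Cancel the common factors (c^2 - 2*c + 5), (c - 7).

1/(c - 2)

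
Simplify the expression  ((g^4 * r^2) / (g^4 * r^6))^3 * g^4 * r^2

Inside the bracket: (r^-4)
Raise to the power 3: (r^-12)
Multiply by g^4 * r^2: add exponents.

g^4/r^10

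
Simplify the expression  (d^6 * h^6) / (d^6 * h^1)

Quotient: h^5

h^5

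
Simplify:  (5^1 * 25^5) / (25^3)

5^1 = 5^1; 25^5 = 5^10; 25^3 = 5^6
Combine exponents: 5^5

5^5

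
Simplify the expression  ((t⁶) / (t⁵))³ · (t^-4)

1/t

Inside the bracket: t¹
Raise to the power 3: t³
Multiply by (t^-4): add exponents.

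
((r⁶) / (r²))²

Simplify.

r⁸

Inside the bracket: r⁴
Raise to the power 2: r⁸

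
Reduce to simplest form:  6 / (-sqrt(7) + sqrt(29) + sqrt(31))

(-318*sqrt(7) + 30*sqrt(31) + 54*sqrt(29) + 12*sqrt(6293))/787

Group as (sqrt(29) + sqrt(31)) - sqrt(7); multiply by (sqrt(29) + sqrt(31)) + sqrt(7), then rationalise the remaining surd.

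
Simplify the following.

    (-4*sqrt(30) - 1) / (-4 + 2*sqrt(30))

Multiply numerator and denominator by -2*sqrt(30) - 4.
Denominator becomes -104; numerator becomes 18*sqrt(30) + 244.

(-122 - 9*sqrt(30))/52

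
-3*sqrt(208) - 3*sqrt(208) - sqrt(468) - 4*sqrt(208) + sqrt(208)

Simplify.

-42*sqrt(13)

3*sqrt(208) = 12*sqrt(13); 3*sqrt(208) = 12*sqrt(13); sqrt(468) = 6*sqrt(13); 4*sqrt(208) = 16*sqrt(13); sqrt(208) = 4*sqrt(13)
Combine: (-12 - 12 - 6 - 16 + 4)·sqrt(13) = -42*sqrt(13)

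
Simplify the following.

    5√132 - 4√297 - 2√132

-6*√33

5√132 = 10*√33; 4√297 = 12*√33; 2√132 = 4*√33
Combine: (10 - 12 - 4)·√33 = -6*√33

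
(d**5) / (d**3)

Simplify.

d**2

Quotient: d**2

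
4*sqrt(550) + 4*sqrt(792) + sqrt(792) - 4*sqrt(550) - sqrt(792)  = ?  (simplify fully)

24*sqrt(22)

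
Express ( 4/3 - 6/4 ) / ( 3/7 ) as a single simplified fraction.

Numerator: 4/3 - 6/4 = -1/6
Denominator: 3/7 = 3/7
Divide: (-1/6) · (7/3) = -7/18

-7/18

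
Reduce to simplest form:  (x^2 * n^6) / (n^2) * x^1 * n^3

n^7*x^3

Quotient: x^2 * n^4
Multiply by x^1 * n^3: add exponents.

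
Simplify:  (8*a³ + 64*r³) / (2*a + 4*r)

(2*a)^3 + (4*r)^3 = (2*a + 4*r)(4*a² - 8*a*r + 16*r²).

4*a² - 8*a*r + 16*r²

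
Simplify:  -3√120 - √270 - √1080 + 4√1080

9*√30

3√120 = 6*√30; √270 = 3*√30; √1080 = 6*√30; 4√1080 = 24*√30
Combine: (-6 - 3 - 6 + 24)·√30 = 9*√30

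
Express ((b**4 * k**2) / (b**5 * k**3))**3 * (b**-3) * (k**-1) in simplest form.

Inside the bracket: (b**-1) * (k**-1)
Raise to the power 3: (b**-3) * (k**-3)
Multiply by (b**-3) * (k**-1): add exponents.

1/(b**6*k**4)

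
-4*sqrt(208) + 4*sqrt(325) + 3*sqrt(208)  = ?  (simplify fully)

4*sqrt(208) = 16*sqrt(13); 4*sqrt(325) = 20*sqrt(13); 3*sqrt(208) = 12*sqrt(13)
Combine: (-16 + 20 + 12)·sqrt(13) = 16*sqrt(13)

16*sqrt(13)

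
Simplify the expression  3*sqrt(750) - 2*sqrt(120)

11*sqrt(30)

3*sqrt(750) = 15*sqrt(30); 2*sqrt(120) = 4*sqrt(30)
Combine: (15 - 4)·sqrt(30) = 11*sqrt(30)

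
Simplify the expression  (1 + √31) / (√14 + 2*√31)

Multiply numerator and denominator by -√14 + 2*√31.
Denominator becomes 110; numerator becomes -√434 - √14 + 2*√31 + 62.

(-√434 - √14 + 2*√31 + 62)/110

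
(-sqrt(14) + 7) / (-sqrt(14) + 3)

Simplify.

Multiply numerator and denominator by 3 + sqrt(14).
Denominator becomes -5; numerator becomes 7 + 4*sqrt(14).

(-4*sqrt(14) - 7)/5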